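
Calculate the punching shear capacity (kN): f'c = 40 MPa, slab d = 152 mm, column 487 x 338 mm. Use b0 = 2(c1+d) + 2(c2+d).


b0 = 2*(487 + 152) + 2*(338 + 152) = 2258 mm
Vc = 0.33 * sqrt(40) * 2258 * 152 / 1000
= 716.33 kN

716.33


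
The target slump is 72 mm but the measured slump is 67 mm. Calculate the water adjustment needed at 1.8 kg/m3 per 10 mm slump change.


Difference = 72 - 67 = 5 mm
Water adjustment = 5 * 1.8 / 10 = 0.9 kg/m3

0.9


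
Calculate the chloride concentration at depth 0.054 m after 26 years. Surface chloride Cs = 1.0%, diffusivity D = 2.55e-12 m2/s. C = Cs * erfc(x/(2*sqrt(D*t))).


t_seconds = 26 * 365.25 * 24 * 3600 = 820497600.0 s
arg = 0.054 / (2 * sqrt(2.55e-12 * 820497600.0))
= 0.5903
erfc(0.5903) = 0.4038
C = 1.0 * 0.4038 = 0.4038%

0.4038


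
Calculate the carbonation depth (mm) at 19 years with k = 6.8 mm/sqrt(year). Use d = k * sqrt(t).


depth = k * sqrt(t)
= 6.8 * sqrt(19)
= 29.64 mm

29.64


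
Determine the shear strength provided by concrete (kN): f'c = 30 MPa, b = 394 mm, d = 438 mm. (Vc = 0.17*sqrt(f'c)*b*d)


Vc = 0.17 * sqrt(30) * 394 * 438 / 1000
= 160.69 kN

160.69


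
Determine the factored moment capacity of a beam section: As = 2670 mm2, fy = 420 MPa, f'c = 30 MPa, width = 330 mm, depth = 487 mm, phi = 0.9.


a = As * fy / (0.85 * f'c * b)
= 2670 * 420 / (0.85 * 30 * 330)
= 133.262 mm
Mn = As * fy * (d - a/2) / 10^6
= 471.4018 kN-m
phi*Mn = 0.9 * 471.4018 = 424.26 kN-m

424.26


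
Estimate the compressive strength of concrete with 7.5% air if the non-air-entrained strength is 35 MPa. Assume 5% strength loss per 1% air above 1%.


Strength loss = (7.5 - 1) * 5 = 32.5%
f'c = 35 * (1 - 32.5/100)
= 23.62 MPa

23.62


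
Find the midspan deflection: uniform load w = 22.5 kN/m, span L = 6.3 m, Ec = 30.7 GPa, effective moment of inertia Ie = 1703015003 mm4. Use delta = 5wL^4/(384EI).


Convert: L = 6.3 m = 6300 mm, Ec = 30.7 GPa = 30700 MPa
delta = 5 * 22.5 * 6300^4 / (384 * 30700 * 1703015003)
= 8.83 mm

8.83


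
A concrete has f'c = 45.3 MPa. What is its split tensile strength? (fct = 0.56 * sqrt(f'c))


fct = 0.56 * sqrt(45.3)
= 0.56 * 6.731
= 3.769 MPa

3.769


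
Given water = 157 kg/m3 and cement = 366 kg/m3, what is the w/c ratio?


w/c = water / cement
w/c = 157 / 366 = 0.429

0.429


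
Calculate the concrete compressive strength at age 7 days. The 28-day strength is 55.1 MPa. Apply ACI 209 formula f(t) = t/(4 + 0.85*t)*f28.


f(7) = 7 / (4 + 0.85 * 7) * 55.1
= 7 / 9.95 * 55.1
= 38.76 MPa

38.76


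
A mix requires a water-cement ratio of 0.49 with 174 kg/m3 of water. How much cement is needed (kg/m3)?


Cement = water / (w/c)
= 174 / 0.49
= 355.1 kg/m3

355.1


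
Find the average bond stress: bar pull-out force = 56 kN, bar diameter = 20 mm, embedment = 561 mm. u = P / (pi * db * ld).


u = P / (pi * db * ld)
= 56 * 1000 / (pi * 20 * 561)
= 1.589 MPa

1.589


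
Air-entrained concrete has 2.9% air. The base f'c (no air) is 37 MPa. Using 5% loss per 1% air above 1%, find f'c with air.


Strength loss = (2.9 - 1) * 5 = 9.5%
f'c = 37 * (1 - 9.5/100)
= 33.48 MPa

33.48


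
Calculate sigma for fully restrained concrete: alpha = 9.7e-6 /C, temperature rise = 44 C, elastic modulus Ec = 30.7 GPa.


sigma = alpha * dT * Ec
= 9.7e-6 * 44 * 30.7 * 1000
= 13.103 MPa

13.103


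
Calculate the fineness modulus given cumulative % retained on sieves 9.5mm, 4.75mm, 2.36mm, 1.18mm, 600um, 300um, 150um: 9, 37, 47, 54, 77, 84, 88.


FM = sum(cumulative % retained) / 100
= 396 / 100
= 3.96

3.96


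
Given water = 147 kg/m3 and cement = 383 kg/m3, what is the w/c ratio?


w/c = water / cement
w/c = 147 / 383 = 0.384

0.384


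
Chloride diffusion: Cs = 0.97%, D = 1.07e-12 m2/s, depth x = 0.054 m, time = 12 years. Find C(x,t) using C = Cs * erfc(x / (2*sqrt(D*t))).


t_seconds = 12 * 365.25 * 24 * 3600 = 378691200.0 s
arg = 0.054 / (2 * sqrt(1.07e-12 * 378691200.0))
= 1.3413
erfc(1.3413) = 0.0578
C = 0.97 * 0.0578 = 0.0561%

0.0561


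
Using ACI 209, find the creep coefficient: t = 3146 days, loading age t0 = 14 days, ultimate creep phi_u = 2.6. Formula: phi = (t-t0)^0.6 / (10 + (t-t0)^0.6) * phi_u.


dt = 3146 - 14 = 3132
phi = 3132^0.6 / (10 + 3132^0.6) * 2.6
= 2.408

2.408


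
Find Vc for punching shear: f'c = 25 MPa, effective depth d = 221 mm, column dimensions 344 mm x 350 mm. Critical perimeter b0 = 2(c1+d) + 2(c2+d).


b0 = 2*(344 + 221) + 2*(350 + 221) = 2272 mm
Vc = 0.33 * sqrt(25) * 2272 * 221 / 1000
= 828.48 kN

828.48


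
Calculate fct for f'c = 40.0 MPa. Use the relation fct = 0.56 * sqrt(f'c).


fct = 0.56 * sqrt(40.0)
= 0.56 * 6.325
= 3.542 MPa

3.542


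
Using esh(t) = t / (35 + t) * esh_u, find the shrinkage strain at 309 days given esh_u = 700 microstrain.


esh(309) = 309 / (35 + 309) * 700
= 309 / 344 * 700
= 628.8 microstrain

628.8


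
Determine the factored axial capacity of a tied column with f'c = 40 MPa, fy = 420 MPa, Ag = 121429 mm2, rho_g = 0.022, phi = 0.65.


Ast = rho * Ag = 0.022 * 121429 = 2671.438 mm2
phi*Pn = 0.65 * 0.80 * (0.85 * 40 * (121429 - 2671.438) + 420 * 2671.438) / 1000
= 2683.08 kN

2683.08


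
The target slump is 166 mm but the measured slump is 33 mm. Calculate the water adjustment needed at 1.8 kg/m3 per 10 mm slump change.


Difference = 166 - 33 = 133 mm
Water adjustment = 133 * 1.8 / 10 = 23.9 kg/m3

23.9


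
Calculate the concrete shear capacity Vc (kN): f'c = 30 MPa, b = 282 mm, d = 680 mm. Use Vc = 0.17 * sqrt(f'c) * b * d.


Vc = 0.17 * sqrt(30) * 282 * 680 / 1000
= 178.55 kN

178.55


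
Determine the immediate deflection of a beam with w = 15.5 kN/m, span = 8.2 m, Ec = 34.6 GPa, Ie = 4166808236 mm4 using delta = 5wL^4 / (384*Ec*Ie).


Convert: L = 8.2 m = 8200 mm, Ec = 34.6 GPa = 34600 MPa
delta = 5 * 15.5 * 8200^4 / (384 * 34600 * 4166808236)
= 6.33 mm

6.33


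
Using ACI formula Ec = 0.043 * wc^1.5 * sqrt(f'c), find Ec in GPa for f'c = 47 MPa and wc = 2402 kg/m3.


Ec = 0.043 * 2402^1.5 * sqrt(47) / 1000
= 34.7 GPa

34.7


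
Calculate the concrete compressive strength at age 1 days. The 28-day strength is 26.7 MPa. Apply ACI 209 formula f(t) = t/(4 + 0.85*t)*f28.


f(1) = 1 / (4 + 0.85 * 1) * 26.7
= 1 / 4.85 * 26.7
= 5.51 MPa

5.51


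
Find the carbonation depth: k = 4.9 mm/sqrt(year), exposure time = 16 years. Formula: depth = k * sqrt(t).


depth = k * sqrt(t)
= 4.9 * sqrt(16)
= 19.6 mm

19.6


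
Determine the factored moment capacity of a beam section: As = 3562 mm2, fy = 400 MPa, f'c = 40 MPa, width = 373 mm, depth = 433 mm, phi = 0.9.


a = As * fy / (0.85 * f'c * b)
= 3562 * 400 / (0.85 * 40 * 373)
= 112.3482 mm
Mn = As * fy * (d - a/2) / 10^6
= 536.9015 kN-m
phi*Mn = 0.9 * 536.9015 = 483.21 kN-m

483.21


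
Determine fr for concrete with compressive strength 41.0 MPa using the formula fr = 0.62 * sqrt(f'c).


fr = 0.62 * sqrt(41.0)
= 3.97 MPa

3.97


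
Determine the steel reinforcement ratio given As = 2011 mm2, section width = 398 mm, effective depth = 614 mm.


rho = As / (b * d)
= 2011 / (398 * 614)
= 0.0082

0.0082


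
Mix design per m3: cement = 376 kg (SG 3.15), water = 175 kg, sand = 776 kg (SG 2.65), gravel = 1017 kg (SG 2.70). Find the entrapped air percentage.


Vol cement = 376 / (3.15 * 1000) = 0.119365 m3
Vol water = 175 / 1000 = 0.175 m3
Vol sand = 776 / (2.65 * 1000) = 0.29283 m3
Vol gravel = 1017 / (2.70 * 1000) = 0.376667 m3
Total solid + water volume = 0.963862 m3
Air = (1 - 0.963862) * 100 = 3.61%

3.61


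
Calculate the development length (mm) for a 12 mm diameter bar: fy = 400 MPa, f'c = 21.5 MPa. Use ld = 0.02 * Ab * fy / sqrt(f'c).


Ab = pi * 12^2 / 4 = 113.097 mm2
ld = 0.02 * 113.097 * 400 / sqrt(21.5)
= 195.1 mm

195.1


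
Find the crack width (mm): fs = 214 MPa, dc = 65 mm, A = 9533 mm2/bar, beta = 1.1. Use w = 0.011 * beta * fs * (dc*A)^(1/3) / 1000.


w = 0.011 * beta * fs * (dc * A)^(1/3) / 1000
= 0.011 * 1.1 * 214 * (65 * 9533)^(1/3) / 1000
= 0.221 mm

0.221


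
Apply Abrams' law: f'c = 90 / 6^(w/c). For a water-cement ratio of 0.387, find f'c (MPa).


f'c = 90 / 6^0.387
= 90 / 2.001
= 44.99 MPa

44.99


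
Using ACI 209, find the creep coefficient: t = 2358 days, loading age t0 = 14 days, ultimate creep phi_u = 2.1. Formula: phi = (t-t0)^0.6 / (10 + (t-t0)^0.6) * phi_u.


dt = 2358 - 14 = 2344
phi = 2344^0.6 / (10 + 2344^0.6) * 2.1
= 1.918

1.918


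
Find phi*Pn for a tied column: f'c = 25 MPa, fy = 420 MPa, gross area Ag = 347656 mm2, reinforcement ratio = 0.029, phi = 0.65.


Ast = rho * Ag = 0.029 * 347656 = 10082.024 mm2
phi*Pn = 0.65 * 0.80 * (0.85 * 25 * (347656 - 10082.024) + 420 * 10082.024) / 1000
= 5932.11 kN

5932.11


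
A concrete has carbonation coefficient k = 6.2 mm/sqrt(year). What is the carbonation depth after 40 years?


depth = k * sqrt(t)
= 6.2 * sqrt(40)
= 39.21 mm

39.21


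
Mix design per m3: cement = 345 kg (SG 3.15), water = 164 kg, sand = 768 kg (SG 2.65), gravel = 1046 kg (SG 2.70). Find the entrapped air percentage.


Vol cement = 345 / (3.15 * 1000) = 0.109524 m3
Vol water = 164 / 1000 = 0.164 m3
Vol sand = 768 / (2.65 * 1000) = 0.289811 m3
Vol gravel = 1046 / (2.70 * 1000) = 0.387407 m3
Total solid + water volume = 0.950743 m3
Air = (1 - 0.950743) * 100 = 4.93%

4.93


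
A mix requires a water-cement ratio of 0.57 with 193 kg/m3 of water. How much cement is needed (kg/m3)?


Cement = water / (w/c)
= 193 / 0.57
= 338.6 kg/m3

338.6


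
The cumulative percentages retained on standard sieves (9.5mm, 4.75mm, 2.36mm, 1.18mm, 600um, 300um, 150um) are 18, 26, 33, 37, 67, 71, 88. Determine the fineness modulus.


FM = sum(cumulative % retained) / 100
= 340 / 100
= 3.4

3.4


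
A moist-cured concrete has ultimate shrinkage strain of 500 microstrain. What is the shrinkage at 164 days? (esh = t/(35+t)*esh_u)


esh(164) = 164 / (35 + 164) * 500
= 164 / 199 * 500
= 412.1 microstrain

412.1


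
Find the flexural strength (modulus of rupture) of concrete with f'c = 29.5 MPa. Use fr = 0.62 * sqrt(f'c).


fr = 0.62 * sqrt(29.5)
= 3.367 MPa

3.367


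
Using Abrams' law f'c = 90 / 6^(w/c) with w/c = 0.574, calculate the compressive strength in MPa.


f'c = 90 / 6^0.574
= 90 / 2.797
= 32.18 MPa

32.18


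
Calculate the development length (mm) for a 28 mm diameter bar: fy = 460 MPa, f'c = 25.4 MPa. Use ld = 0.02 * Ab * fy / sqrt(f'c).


Ab = pi * 28^2 / 4 = 615.752 mm2
ld = 0.02 * 615.752 * 460 / sqrt(25.4)
= 1124.0 mm

1124.0


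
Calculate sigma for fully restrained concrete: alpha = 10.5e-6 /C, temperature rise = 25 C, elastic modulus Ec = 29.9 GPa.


sigma = alpha * dT * Ec
= 10.5e-6 * 25 * 29.9 * 1000
= 7.849 MPa

7.849


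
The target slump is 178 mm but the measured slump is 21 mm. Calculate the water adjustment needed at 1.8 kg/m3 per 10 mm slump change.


Difference = 178 - 21 = 157 mm
Water adjustment = 157 * 1.8 / 10 = 28.3 kg/m3

28.3


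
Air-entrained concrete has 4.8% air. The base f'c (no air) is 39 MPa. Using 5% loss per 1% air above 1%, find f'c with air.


Strength loss = (4.8 - 1) * 5 = 19.0%
f'c = 39 * (1 - 19.0/100)
= 31.59 MPa

31.59


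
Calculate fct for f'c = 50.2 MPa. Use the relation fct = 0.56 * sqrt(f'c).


fct = 0.56 * sqrt(50.2)
= 0.56 * 7.085
= 3.968 MPa

3.968


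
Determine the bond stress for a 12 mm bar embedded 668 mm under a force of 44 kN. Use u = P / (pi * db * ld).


u = P / (pi * db * ld)
= 44 * 1000 / (pi * 12 * 668)
= 1.747 MPa

1.747


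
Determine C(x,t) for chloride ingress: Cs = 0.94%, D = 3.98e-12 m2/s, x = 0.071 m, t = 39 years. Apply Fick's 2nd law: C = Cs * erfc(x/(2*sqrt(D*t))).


t_seconds = 39 * 365.25 * 24 * 3600 = 1230746400.0 s
arg = 0.071 / (2 * sqrt(3.98e-12 * 1230746400.0))
= 0.5072
erfc(0.5072) = 0.4732
C = 0.94 * 0.4732 = 0.4448%

0.4448


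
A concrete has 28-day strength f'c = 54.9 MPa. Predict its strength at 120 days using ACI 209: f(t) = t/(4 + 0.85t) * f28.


f(120) = 120 / (4 + 0.85 * 120) * 54.9
= 120 / 106.0 * 54.9
= 62.15 MPa

62.15


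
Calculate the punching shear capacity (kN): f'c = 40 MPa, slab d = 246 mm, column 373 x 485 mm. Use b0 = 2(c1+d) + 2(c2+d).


b0 = 2*(373 + 246) + 2*(485 + 246) = 2700 mm
Vc = 0.33 * sqrt(40) * 2700 * 246 / 1000
= 1386.25 kN

1386.25


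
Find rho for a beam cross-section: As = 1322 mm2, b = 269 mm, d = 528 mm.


rho = As / (b * d)
= 1322 / (269 * 528)
= 0.0093

0.0093


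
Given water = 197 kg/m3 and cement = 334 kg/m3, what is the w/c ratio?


w/c = water / cement
w/c = 197 / 334 = 0.59

0.59


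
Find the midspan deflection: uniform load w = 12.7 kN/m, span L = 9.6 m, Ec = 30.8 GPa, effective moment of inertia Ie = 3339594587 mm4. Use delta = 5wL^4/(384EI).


Convert: L = 9.6 m = 9600 mm, Ec = 30.8 GPa = 30800 MPa
delta = 5 * 12.7 * 9600^4 / (384 * 30800 * 3339594587)
= 13.65 mm

13.65


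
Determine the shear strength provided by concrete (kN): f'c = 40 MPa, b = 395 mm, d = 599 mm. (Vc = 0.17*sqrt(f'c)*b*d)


Vc = 0.17 * sqrt(40) * 395 * 599 / 1000
= 254.39 kN

254.39


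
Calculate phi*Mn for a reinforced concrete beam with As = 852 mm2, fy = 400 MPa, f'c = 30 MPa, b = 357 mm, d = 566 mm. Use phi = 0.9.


a = As * fy / (0.85 * f'c * b)
= 852 * 400 / (0.85 * 30 * 357)
= 37.4362 mm
Mn = As * fy * (d - a/2) / 10^6
= 186.5137 kN-m
phi*Mn = 0.9 * 186.5137 = 167.86 kN-m

167.86


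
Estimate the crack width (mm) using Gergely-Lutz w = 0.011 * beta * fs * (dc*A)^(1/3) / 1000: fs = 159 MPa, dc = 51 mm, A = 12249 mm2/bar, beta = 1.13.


w = 0.011 * beta * fs * (dc * A)^(1/3) / 1000
= 0.011 * 1.13 * 159 * (51 * 12249)^(1/3) / 1000
= 0.169 mm

0.169


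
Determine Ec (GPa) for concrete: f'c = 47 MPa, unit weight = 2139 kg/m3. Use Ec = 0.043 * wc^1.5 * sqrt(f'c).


Ec = 0.043 * 2139^1.5 * sqrt(47) / 1000
= 29.16 GPa

29.16


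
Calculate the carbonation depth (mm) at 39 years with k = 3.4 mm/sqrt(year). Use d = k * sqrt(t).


depth = k * sqrt(t)
= 3.4 * sqrt(39)
= 21.23 mm

21.23


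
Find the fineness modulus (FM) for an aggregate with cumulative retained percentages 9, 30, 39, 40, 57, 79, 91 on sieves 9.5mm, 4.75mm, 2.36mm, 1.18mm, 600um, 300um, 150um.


FM = sum(cumulative % retained) / 100
= 345 / 100
= 3.45

3.45


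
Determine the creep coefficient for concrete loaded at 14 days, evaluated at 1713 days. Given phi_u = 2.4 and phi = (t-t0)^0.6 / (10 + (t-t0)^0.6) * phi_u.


dt = 1713 - 14 = 1699
phi = 1699^0.6 / (10 + 1699^0.6) * 2.4
= 2.152

2.152


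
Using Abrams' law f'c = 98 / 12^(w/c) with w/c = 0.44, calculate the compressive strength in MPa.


f'c = 98 / 12^0.44
= 98 / 2.984
= 32.84 MPa

32.84


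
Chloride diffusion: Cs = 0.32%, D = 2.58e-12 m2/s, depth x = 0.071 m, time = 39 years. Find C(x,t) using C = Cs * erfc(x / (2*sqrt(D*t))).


t_seconds = 39 * 365.25 * 24 * 3600 = 1230746400.0 s
arg = 0.071 / (2 * sqrt(2.58e-12 * 1230746400.0))
= 0.63
erfc(0.63) = 0.373
C = 0.32 * 0.373 = 0.1193%

0.1193


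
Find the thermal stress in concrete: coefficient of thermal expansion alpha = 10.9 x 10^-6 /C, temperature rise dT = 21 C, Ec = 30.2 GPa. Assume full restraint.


sigma = alpha * dT * Ec
= 10.9e-6 * 21 * 30.2 * 1000
= 6.913 MPa

6.913


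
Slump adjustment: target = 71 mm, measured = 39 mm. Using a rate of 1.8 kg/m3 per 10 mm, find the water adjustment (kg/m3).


Difference = 71 - 39 = 32 mm
Water adjustment = 32 * 1.8 / 10 = 5.8 kg/m3

5.8


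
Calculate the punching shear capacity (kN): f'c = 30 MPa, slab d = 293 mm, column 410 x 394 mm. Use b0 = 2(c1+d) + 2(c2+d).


b0 = 2*(410 + 293) + 2*(394 + 293) = 2780 mm
Vc = 0.33 * sqrt(30) * 2780 * 293 / 1000
= 1472.27 kN

1472.27


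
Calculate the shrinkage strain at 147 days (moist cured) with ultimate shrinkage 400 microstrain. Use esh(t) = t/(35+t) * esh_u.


esh(147) = 147 / (35 + 147) * 400
= 147 / 182 * 400
= 323.1 microstrain

323.1


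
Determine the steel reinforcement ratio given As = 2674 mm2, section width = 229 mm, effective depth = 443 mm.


rho = As / (b * d)
= 2674 / (229 * 443)
= 0.0264

0.0264


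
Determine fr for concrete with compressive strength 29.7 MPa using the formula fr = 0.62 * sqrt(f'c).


fr = 0.62 * sqrt(29.7)
= 3.379 MPa

3.379


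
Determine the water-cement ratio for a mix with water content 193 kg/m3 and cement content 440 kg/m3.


w/c = water / cement
w/c = 193 / 440 = 0.439

0.439


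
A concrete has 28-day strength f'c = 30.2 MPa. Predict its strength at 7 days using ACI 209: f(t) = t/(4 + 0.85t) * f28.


f(7) = 7 / (4 + 0.85 * 7) * 30.2
= 7 / 9.95 * 30.2
= 21.25 MPa

21.25


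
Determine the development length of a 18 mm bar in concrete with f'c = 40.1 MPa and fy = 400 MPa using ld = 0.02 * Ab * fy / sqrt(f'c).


Ab = pi * 18^2 / 4 = 254.469 mm2
ld = 0.02 * 254.469 * 400 / sqrt(40.1)
= 321.5 mm

321.5


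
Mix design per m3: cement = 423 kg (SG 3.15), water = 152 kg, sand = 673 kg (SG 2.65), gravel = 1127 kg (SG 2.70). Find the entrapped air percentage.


Vol cement = 423 / (3.15 * 1000) = 0.134286 m3
Vol water = 152 / 1000 = 0.152 m3
Vol sand = 673 / (2.65 * 1000) = 0.253962 m3
Vol gravel = 1127 / (2.70 * 1000) = 0.417407 m3
Total solid + water volume = 0.957655 m3
Air = (1 - 0.957655) * 100 = 4.23%

4.23


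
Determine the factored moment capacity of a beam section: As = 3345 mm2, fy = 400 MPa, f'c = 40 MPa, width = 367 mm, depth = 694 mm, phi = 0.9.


a = As * fy / (0.85 * f'c * b)
= 3345 * 400 / (0.85 * 40 * 367)
= 107.2287 mm
Mn = As * fy * (d - a/2) / 10^6
= 856.836 kN-m
phi*Mn = 0.9 * 856.836 = 771.15 kN-m

771.15


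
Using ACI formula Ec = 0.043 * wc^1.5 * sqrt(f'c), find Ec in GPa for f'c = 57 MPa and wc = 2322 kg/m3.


Ec = 0.043 * 2322^1.5 * sqrt(57) / 1000
= 36.32 GPa

36.32


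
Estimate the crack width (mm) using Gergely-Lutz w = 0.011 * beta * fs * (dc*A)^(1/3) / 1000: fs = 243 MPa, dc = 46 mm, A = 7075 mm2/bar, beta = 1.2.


w = 0.011 * beta * fs * (dc * A)^(1/3) / 1000
= 0.011 * 1.2 * 243 * (46 * 7075)^(1/3) / 1000
= 0.221 mm

0.221


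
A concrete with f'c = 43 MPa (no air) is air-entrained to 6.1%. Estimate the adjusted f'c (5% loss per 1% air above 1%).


Strength loss = (6.1 - 1) * 5 = 25.5%
f'c = 43 * (1 - 25.5/100)
= 32.03 MPa

32.03


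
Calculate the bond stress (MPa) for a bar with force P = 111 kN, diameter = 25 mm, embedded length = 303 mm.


u = P / (pi * db * ld)
= 111 * 1000 / (pi * 25 * 303)
= 4.664 MPa

4.664


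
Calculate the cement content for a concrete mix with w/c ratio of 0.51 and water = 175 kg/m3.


Cement = water / (w/c)
= 175 / 0.51
= 343.1 kg/m3

343.1


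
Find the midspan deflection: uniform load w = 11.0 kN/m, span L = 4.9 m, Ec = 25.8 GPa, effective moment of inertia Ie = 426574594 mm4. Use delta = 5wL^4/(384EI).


Convert: L = 4.9 m = 4900 mm, Ec = 25.8 GPa = 25800 MPa
delta = 5 * 11.0 * 4900^4 / (384 * 25800 * 426574594)
= 7.5 mm

7.5


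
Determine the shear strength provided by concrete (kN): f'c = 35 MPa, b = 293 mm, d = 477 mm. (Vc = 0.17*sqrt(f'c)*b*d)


Vc = 0.17 * sqrt(35) * 293 * 477 / 1000
= 140.56 kN

140.56


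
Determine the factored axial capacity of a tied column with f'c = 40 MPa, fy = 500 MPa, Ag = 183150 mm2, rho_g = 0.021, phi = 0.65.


Ast = rho * Ag = 0.021 * 183150 = 3846.15 mm2
phi*Pn = 0.65 * 0.80 * (0.85 * 40 * (183150 - 3846.15) + 500 * 3846.15) / 1000
= 4170.09 kN

4170.09


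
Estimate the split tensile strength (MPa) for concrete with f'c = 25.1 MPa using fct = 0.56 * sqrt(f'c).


fct = 0.56 * sqrt(25.1)
= 0.56 * 5.01
= 2.806 MPa

2.806


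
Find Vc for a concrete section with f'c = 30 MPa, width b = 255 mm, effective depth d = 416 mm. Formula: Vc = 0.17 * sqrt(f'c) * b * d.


Vc = 0.17 * sqrt(30) * 255 * 416 / 1000
= 98.77 kN

98.77


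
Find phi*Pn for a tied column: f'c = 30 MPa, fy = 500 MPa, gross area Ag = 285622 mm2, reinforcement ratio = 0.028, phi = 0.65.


Ast = rho * Ag = 0.028 * 285622 = 7997.416 mm2
phi*Pn = 0.65 * 0.80 * (0.85 * 30 * (285622 - 7997.416) + 500 * 7997.416) / 1000
= 5760.63 kN

5760.63


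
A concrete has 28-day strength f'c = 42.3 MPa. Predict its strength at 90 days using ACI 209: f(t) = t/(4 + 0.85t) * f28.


f(90) = 90 / (4 + 0.85 * 90) * 42.3
= 90 / 80.5 * 42.3
= 47.29 MPa

47.29


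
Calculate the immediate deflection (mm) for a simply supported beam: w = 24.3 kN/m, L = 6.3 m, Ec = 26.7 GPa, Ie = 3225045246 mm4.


Convert: L = 6.3 m = 6300 mm, Ec = 26.7 GPa = 26700 MPa
delta = 5 * 24.3 * 6300^4 / (384 * 26700 * 3225045246)
= 5.79 mm

5.79


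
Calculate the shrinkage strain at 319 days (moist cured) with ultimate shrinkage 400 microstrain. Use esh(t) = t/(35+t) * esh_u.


esh(319) = 319 / (35 + 319) * 400
= 319 / 354 * 400
= 360.5 microstrain

360.5


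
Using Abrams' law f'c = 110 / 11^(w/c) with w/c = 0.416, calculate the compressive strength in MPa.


f'c = 110 / 11^0.416
= 110 / 2.712
= 40.57 MPa

40.57


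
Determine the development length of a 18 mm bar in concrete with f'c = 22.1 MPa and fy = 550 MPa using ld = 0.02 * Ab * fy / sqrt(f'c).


Ab = pi * 18^2 / 4 = 254.469 mm2
ld = 0.02 * 254.469 * 550 / sqrt(22.1)
= 595.4 mm

595.4


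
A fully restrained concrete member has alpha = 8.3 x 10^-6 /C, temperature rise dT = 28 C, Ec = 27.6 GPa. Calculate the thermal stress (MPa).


sigma = alpha * dT * Ec
= 8.3e-6 * 28 * 27.6 * 1000
= 6.414 MPa

6.414


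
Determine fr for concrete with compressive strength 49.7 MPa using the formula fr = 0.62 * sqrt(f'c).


fr = 0.62 * sqrt(49.7)
= 4.371 MPa

4.371


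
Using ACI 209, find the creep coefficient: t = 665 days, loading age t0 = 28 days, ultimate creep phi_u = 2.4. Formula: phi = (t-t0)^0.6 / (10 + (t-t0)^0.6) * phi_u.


dt = 665 - 28 = 637
phi = 637^0.6 / (10 + 637^0.6) * 2.4
= 1.987

1.987


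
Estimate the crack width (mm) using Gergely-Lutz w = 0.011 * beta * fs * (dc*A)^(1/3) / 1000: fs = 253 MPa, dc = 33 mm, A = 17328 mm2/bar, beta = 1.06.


w = 0.011 * beta * fs * (dc * A)^(1/3) / 1000
= 0.011 * 1.06 * 253 * (33 * 17328)^(1/3) / 1000
= 0.245 mm

0.245


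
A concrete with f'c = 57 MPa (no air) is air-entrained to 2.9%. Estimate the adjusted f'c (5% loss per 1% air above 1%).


Strength loss = (2.9 - 1) * 5 = 9.5%
f'c = 57 * (1 - 9.5/100)
= 51.59 MPa

51.59


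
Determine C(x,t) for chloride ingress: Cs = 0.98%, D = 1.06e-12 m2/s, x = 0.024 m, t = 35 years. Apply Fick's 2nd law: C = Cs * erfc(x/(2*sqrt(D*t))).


t_seconds = 35 * 365.25 * 24 * 3600 = 1104516000.0 s
arg = 0.024 / (2 * sqrt(1.06e-12 * 1104516000.0))
= 0.3507
erfc(0.3507) = 0.6199
C = 0.98 * 0.6199 = 0.6075%

0.6075


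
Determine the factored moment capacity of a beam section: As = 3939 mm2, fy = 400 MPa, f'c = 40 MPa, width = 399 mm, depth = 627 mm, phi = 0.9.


a = As * fy / (0.85 * f'c * b)
= 3939 * 400 / (0.85 * 40 * 399)
= 116.1433 mm
Mn = As * fy * (d - a/2) / 10^6
= 896.4035 kN-m
phi*Mn = 0.9 * 896.4035 = 806.76 kN-m

806.76


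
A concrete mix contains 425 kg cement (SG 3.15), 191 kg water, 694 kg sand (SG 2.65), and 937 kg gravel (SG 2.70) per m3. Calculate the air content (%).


Vol cement = 425 / (3.15 * 1000) = 0.134921 m3
Vol water = 191 / 1000 = 0.191 m3
Vol sand = 694 / (2.65 * 1000) = 0.261887 m3
Vol gravel = 937 / (2.70 * 1000) = 0.347037 m3
Total solid + water volume = 0.934844 m3
Air = (1 - 0.934844) * 100 = 6.52%

6.52


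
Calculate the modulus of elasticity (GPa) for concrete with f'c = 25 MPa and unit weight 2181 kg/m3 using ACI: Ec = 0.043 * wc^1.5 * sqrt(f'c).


Ec = 0.043 * 2181^1.5 * sqrt(25) / 1000
= 21.9 GPa

21.9


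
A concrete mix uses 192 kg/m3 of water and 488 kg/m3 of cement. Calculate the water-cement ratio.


w/c = water / cement
w/c = 192 / 488 = 0.393

0.393


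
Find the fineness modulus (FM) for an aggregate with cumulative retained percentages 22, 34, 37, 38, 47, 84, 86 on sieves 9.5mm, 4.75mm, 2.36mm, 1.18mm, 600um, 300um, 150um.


FM = sum(cumulative % retained) / 100
= 348 / 100
= 3.48

3.48


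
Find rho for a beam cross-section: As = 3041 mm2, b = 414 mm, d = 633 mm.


rho = As / (b * d)
= 3041 / (414 * 633)
= 0.0116

0.0116


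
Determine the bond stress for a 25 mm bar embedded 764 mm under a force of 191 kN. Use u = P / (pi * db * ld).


u = P / (pi * db * ld)
= 191 * 1000 / (pi * 25 * 764)
= 3.183 MPa

3.183


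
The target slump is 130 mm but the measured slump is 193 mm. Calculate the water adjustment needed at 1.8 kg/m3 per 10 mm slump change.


Difference = 130 - 193 = -63 mm
Water adjustment = -63 * 1.8 / 10 = -11.3 kg/m3

-11.3


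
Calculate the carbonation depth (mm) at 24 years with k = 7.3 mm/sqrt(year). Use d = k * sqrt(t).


depth = k * sqrt(t)
= 7.3 * sqrt(24)
= 35.76 mm

35.76


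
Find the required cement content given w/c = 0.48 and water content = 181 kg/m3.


Cement = water / (w/c)
= 181 / 0.48
= 377.1 kg/m3

377.1


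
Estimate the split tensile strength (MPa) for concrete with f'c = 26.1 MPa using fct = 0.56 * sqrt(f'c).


fct = 0.56 * sqrt(26.1)
= 0.56 * 5.109
= 2.861 MPa

2.861


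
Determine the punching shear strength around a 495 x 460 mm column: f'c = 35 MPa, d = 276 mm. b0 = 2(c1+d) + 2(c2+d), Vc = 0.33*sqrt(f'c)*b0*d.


b0 = 2*(495 + 276) + 2*(460 + 276) = 3014 mm
Vc = 0.33 * sqrt(35) * 3014 * 276 / 1000
= 1624.05 kN

1624.05


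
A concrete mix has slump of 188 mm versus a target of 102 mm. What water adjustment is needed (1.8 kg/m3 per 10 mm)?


Difference = 102 - 188 = -86 mm
Water adjustment = -86 * 1.8 / 10 = -15.5 kg/m3

-15.5


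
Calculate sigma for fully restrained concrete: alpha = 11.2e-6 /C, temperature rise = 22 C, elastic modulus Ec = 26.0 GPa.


sigma = alpha * dT * Ec
= 11.2e-6 * 22 * 26.0 * 1000
= 6.406 MPa

6.406


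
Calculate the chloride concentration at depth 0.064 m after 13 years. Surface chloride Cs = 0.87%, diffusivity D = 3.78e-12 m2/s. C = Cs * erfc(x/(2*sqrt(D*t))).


t_seconds = 13 * 365.25 * 24 * 3600 = 410248800.0 s
arg = 0.064 / (2 * sqrt(3.78e-12 * 410248800.0))
= 0.8126
erfc(0.8126) = 0.2505
C = 0.87 * 0.2505 = 0.2179%

0.2179


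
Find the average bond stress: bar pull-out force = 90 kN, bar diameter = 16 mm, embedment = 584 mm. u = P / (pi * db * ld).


u = P / (pi * db * ld)
= 90 * 1000 / (pi * 16 * 584)
= 3.066 MPa

3.066


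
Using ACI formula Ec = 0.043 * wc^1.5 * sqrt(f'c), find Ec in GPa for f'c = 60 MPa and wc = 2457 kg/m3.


Ec = 0.043 * 2457^1.5 * sqrt(60) / 1000
= 40.57 GPa

40.57


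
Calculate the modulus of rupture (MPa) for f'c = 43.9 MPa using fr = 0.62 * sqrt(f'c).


fr = 0.62 * sqrt(43.9)
= 4.108 MPa

4.108


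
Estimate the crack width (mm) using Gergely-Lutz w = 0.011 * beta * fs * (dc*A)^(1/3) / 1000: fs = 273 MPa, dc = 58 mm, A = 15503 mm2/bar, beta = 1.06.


w = 0.011 * beta * fs * (dc * A)^(1/3) / 1000
= 0.011 * 1.06 * 273 * (58 * 15503)^(1/3) / 1000
= 0.307 mm

0.307


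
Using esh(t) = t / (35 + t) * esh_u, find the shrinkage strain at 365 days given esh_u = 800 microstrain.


esh(365) = 365 / (35 + 365) * 800
= 365 / 400 * 800
= 730.0 microstrain

730.0


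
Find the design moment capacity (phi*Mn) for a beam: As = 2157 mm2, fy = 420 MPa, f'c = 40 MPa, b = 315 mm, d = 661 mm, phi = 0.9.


a = As * fy / (0.85 * f'c * b)
= 2157 * 420 / (0.85 * 40 * 315)
= 84.5882 mm
Mn = As * fy * (d - a/2) / 10^6
= 560.5104 kN-m
phi*Mn = 0.9 * 560.5104 = 504.46 kN-m

504.46


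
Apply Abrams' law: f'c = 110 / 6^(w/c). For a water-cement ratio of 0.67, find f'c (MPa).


f'c = 110 / 6^0.67
= 110 / 3.322
= 33.12 MPa

33.12


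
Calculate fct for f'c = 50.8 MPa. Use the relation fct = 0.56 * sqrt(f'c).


fct = 0.56 * sqrt(50.8)
= 0.56 * 7.127
= 3.991 MPa

3.991


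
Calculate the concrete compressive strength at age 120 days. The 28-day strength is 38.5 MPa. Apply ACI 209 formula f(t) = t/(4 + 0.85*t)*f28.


f(120) = 120 / (4 + 0.85 * 120) * 38.5
= 120 / 106.0 * 38.5
= 43.58 MPa

43.58


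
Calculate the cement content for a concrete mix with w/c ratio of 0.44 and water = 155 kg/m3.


Cement = water / (w/c)
= 155 / 0.44
= 352.3 kg/m3

352.3


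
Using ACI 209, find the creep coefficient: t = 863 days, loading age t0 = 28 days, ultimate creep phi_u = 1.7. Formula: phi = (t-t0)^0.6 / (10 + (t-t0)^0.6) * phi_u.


dt = 863 - 28 = 835
phi = 835^0.6 / (10 + 835^0.6) * 1.7
= 1.445

1.445


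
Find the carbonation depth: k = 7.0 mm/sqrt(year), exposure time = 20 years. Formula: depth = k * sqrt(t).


depth = k * sqrt(t)
= 7.0 * sqrt(20)
= 31.3 mm

31.3


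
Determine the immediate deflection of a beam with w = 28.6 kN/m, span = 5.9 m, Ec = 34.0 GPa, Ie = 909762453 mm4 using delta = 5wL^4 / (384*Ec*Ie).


Convert: L = 5.9 m = 5900 mm, Ec = 34.0 GPa = 34000 MPa
delta = 5 * 28.6 * 5900^4 / (384 * 34000 * 909762453)
= 14.59 mm

14.59


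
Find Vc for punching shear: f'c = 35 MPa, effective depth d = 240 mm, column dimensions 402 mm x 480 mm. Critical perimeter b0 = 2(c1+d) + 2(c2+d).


b0 = 2*(402 + 240) + 2*(480 + 240) = 2724 mm
Vc = 0.33 * sqrt(35) * 2724 * 240 / 1000
= 1276.34 kN

1276.34


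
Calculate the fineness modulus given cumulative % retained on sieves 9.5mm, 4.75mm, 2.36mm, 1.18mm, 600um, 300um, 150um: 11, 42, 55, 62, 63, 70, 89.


FM = sum(cumulative % retained) / 100
= 392 / 100
= 3.92

3.92


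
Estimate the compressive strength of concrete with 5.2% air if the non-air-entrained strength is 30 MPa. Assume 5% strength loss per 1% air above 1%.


Strength loss = (5.2 - 1) * 5 = 21.0%
f'c = 30 * (1 - 21.0/100)
= 23.7 MPa

23.7


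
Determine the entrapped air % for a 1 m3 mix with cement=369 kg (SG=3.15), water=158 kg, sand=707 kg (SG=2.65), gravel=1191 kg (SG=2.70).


Vol cement = 369 / (3.15 * 1000) = 0.117143 m3
Vol water = 158 / 1000 = 0.158 m3
Vol sand = 707 / (2.65 * 1000) = 0.266792 m3
Vol gravel = 1191 / (2.70 * 1000) = 0.441111 m3
Total solid + water volume = 0.983046 m3
Air = (1 - 0.983046) * 100 = 1.7%

1.7


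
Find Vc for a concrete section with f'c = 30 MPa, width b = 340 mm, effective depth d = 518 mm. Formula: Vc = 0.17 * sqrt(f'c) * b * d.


Vc = 0.17 * sqrt(30) * 340 * 518 / 1000
= 163.99 kN

163.99


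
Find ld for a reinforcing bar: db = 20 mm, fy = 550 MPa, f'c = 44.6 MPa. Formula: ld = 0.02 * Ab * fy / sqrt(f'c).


Ab = pi * 20^2 / 4 = 314.159 mm2
ld = 0.02 * 314.159 * 550 / sqrt(44.6)
= 517.5 mm

517.5


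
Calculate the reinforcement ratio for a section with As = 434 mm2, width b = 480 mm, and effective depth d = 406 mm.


rho = As / (b * d)
= 434 / (480 * 406)
= 0.0022

0.0022


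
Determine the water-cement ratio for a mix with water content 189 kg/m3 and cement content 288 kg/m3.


w/c = water / cement
w/c = 189 / 288 = 0.656

0.656


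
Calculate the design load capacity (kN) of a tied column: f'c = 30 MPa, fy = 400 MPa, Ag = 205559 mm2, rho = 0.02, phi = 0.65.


Ast = rho * Ag = 0.02 * 205559 = 4111.18 mm2
phi*Pn = 0.65 * 0.80 * (0.85 * 30 * (205559 - 4111.18) + 400 * 4111.18) / 1000
= 3526.32 kN

3526.32


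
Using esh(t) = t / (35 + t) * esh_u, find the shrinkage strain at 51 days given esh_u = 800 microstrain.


esh(51) = 51 / (35 + 51) * 800
= 51 / 86 * 800
= 474.4 microstrain

474.4


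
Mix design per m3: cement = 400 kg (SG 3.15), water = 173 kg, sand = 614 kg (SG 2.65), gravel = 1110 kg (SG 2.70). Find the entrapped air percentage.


Vol cement = 400 / (3.15 * 1000) = 0.126984 m3
Vol water = 173 / 1000 = 0.173 m3
Vol sand = 614 / (2.65 * 1000) = 0.231698 m3
Vol gravel = 1110 / (2.70 * 1000) = 0.411111 m3
Total solid + water volume = 0.942793 m3
Air = (1 - 0.942793) * 100 = 5.72%

5.72


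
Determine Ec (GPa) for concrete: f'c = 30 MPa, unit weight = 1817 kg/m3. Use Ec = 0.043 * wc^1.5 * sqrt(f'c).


Ec = 0.043 * 1817^1.5 * sqrt(30) / 1000
= 18.24 GPa

18.24


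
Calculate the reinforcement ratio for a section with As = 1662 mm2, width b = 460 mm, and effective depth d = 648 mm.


rho = As / (b * d)
= 1662 / (460 * 648)
= 0.0056

0.0056


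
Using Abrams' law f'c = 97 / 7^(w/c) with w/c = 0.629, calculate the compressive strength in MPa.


f'c = 97 / 7^0.629
= 97 / 3.401
= 28.52 MPa

28.52


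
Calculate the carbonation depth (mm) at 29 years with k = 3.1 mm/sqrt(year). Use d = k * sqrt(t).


depth = k * sqrt(t)
= 3.1 * sqrt(29)
= 16.69 mm

16.69


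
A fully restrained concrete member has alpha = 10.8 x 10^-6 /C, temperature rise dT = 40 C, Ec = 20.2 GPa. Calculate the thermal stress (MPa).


sigma = alpha * dT * Ec
= 10.8e-6 * 40 * 20.2 * 1000
= 8.726 MPa

8.726


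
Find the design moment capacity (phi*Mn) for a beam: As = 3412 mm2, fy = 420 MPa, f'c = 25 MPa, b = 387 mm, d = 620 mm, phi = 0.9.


a = As * fy / (0.85 * f'c * b)
= 3412 * 420 / (0.85 * 25 * 387)
= 174.2563 mm
Mn = As * fy * (d - a/2) / 10^6
= 763.6267 kN-m
phi*Mn = 0.9 * 763.6267 = 687.26 kN-m

687.26


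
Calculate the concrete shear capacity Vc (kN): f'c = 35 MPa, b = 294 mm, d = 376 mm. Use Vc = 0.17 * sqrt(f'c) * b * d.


Vc = 0.17 * sqrt(35) * 294 * 376 / 1000
= 111.18 kN

111.18


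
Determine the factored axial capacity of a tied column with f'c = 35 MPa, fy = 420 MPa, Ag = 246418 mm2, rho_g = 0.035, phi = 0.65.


Ast = rho * Ag = 0.035 * 246418 = 8624.63 mm2
phi*Pn = 0.65 * 0.80 * (0.85 * 35 * (246418 - 8624.63) + 420 * 8624.63) / 1000
= 5562.28 kN

5562.28


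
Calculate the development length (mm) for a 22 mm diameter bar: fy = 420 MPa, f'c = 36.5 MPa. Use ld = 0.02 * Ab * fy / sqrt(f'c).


Ab = pi * 22^2 / 4 = 380.133 mm2
ld = 0.02 * 380.133 * 420 / sqrt(36.5)
= 528.5 mm

528.5


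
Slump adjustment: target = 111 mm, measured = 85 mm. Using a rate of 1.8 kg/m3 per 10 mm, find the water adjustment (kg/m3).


Difference = 111 - 85 = 26 mm
Water adjustment = 26 * 1.8 / 10 = 4.7 kg/m3

4.7


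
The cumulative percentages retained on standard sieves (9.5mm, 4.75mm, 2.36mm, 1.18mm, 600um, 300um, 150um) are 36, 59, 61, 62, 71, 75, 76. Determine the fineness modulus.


FM = sum(cumulative % retained) / 100
= 440 / 100
= 4.4

4.4


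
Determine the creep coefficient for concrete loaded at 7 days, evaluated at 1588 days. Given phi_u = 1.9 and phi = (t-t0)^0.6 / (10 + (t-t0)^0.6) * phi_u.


dt = 1588 - 7 = 1581
phi = 1581^0.6 / (10 + 1581^0.6) * 1.9
= 1.696

1.696


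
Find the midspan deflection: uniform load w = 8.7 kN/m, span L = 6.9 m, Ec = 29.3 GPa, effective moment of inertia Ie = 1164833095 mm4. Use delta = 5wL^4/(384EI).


Convert: L = 6.9 m = 6900 mm, Ec = 29.3 GPa = 29300 MPa
delta = 5 * 8.7 * 6900^4 / (384 * 29300 * 1164833095)
= 7.52 mm

7.52


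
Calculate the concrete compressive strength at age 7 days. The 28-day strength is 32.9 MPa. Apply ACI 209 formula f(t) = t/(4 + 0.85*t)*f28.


f(7) = 7 / (4 + 0.85 * 7) * 32.9
= 7 / 9.95 * 32.9
= 23.15 MPa

23.15


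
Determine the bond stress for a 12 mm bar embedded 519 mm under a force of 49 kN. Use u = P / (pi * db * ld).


u = P / (pi * db * ld)
= 49 * 1000 / (pi * 12 * 519)
= 2.504 MPa

2.504


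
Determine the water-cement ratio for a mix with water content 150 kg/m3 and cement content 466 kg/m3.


w/c = water / cement
w/c = 150 / 466 = 0.322

0.322


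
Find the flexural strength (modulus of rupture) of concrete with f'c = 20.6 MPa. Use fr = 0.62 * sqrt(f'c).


fr = 0.62 * sqrt(20.6)
= 2.814 MPa

2.814


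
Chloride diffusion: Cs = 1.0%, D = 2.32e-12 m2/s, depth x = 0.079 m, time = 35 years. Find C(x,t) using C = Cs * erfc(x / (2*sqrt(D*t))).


t_seconds = 35 * 365.25 * 24 * 3600 = 1104516000.0 s
arg = 0.079 / (2 * sqrt(2.32e-12 * 1104516000.0))
= 0.7803
erfc(0.7803) = 0.2698
C = 1.0 * 0.2698 = 0.2698%

0.2698


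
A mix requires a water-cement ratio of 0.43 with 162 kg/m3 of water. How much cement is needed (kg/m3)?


Cement = water / (w/c)
= 162 / 0.43
= 376.7 kg/m3

376.7


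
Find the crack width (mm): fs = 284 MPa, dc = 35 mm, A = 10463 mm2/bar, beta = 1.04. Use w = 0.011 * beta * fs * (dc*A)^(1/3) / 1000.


w = 0.011 * beta * fs * (dc * A)^(1/3) / 1000
= 0.011 * 1.04 * 284 * (35 * 10463)^(1/3) / 1000
= 0.232 mm

0.232


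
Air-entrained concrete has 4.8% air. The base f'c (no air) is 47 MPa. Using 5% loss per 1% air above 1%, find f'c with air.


Strength loss = (4.8 - 1) * 5 = 19.0%
f'c = 47 * (1 - 19.0/100)
= 38.07 MPa

38.07


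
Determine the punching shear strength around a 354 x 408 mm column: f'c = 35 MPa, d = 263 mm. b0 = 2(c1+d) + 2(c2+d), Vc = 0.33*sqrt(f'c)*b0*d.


b0 = 2*(354 + 263) + 2*(408 + 263) = 2576 mm
Vc = 0.33 * sqrt(35) * 2576 * 263 / 1000
= 1322.66 kN

1322.66


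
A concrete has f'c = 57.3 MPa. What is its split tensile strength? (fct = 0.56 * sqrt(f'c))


fct = 0.56 * sqrt(57.3)
= 0.56 * 7.57
= 4.239 MPa

4.239


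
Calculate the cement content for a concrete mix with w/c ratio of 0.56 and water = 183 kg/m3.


Cement = water / (w/c)
= 183 / 0.56
= 326.8 kg/m3

326.8


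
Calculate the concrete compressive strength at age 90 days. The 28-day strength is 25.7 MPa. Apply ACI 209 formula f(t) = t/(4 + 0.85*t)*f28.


f(90) = 90 / (4 + 0.85 * 90) * 25.7
= 90 / 80.5 * 25.7
= 28.73 MPa

28.73


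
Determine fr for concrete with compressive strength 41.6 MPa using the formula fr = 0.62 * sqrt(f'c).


fr = 0.62 * sqrt(41.6)
= 3.999 MPa

3.999


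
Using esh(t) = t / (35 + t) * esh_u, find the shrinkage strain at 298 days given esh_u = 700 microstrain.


esh(298) = 298 / (35 + 298) * 700
= 298 / 333 * 700
= 626.4 microstrain

626.4


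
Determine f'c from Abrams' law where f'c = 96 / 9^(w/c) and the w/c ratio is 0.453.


f'c = 96 / 9^0.453
= 96 / 2.706
= 35.48 MPa

35.48


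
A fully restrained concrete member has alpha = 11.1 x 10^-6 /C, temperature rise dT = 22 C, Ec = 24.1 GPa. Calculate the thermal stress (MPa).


sigma = alpha * dT * Ec
= 11.1e-6 * 22 * 24.1 * 1000
= 5.885 MPa

5.885


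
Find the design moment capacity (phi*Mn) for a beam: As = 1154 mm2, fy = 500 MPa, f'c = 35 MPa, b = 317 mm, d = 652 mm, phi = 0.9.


a = As * fy / (0.85 * f'c * b)
= 1154 * 500 / (0.85 * 35 * 317)
= 61.1828 mm
Mn = As * fy * (d - a/2) / 10^6
= 358.5528 kN-m
phi*Mn = 0.9 * 358.5528 = 322.7 kN-m

322.7


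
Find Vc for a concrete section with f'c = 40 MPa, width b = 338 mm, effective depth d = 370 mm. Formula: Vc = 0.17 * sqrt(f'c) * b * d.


Vc = 0.17 * sqrt(40) * 338 * 370 / 1000
= 134.46 kN

134.46


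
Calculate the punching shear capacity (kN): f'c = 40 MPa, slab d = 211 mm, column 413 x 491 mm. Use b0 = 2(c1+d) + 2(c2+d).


b0 = 2*(413 + 211) + 2*(491 + 211) = 2652 mm
Vc = 0.33 * sqrt(40) * 2652 * 211 / 1000
= 1167.88 kN

1167.88


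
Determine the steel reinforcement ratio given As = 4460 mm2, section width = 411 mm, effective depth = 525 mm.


rho = As / (b * d)
= 4460 / (411 * 525)
= 0.0207

0.0207


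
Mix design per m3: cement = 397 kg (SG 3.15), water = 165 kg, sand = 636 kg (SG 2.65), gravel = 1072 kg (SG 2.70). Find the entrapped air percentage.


Vol cement = 397 / (3.15 * 1000) = 0.126032 m3
Vol water = 165 / 1000 = 0.165 m3
Vol sand = 636 / (2.65 * 1000) = 0.24 m3
Vol gravel = 1072 / (2.70 * 1000) = 0.397037 m3
Total solid + water volume = 0.928069 m3
Air = (1 - 0.928069) * 100 = 7.19%

7.19


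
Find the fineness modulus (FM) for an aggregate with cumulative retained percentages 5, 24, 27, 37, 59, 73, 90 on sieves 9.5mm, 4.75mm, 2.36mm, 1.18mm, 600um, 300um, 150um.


FM = sum(cumulative % retained) / 100
= 315 / 100
= 3.15

3.15


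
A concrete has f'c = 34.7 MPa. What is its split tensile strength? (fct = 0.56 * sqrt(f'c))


fct = 0.56 * sqrt(34.7)
= 0.56 * 5.891
= 3.299 MPa

3.299
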